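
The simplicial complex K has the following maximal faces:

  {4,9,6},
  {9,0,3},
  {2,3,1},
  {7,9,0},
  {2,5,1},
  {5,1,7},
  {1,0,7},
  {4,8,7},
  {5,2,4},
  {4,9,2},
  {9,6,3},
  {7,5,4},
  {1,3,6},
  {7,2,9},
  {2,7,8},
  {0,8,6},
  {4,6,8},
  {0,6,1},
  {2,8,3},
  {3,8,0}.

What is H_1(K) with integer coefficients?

We work with the vertex ordering 0 < 1 < 2 < 3 < 4 < 5 < 6 < 7 < 8 < 9. The simplices of K, each written with vertices in increasing order, are:

  0-simplices (10): [0], [1], [2], [3], [4], [5], [6], [7], [8], [9]
  1-simplices (30): (30 of them)
  2-simplices (20): (20 of them)

so the chain groups are C_0 ≅ Z^10, C_1 ≅ Z^30, C_2 ≅ Z^20.

∂_1: C_1 → C_0 sends each edge [p,q] (with p < q) to q − p. For instance
  ∂[4,6] = [6] − [4].
As a 10×30 matrix over Z this has rank 9, with invariant factors (1,1,1,1,1,1,1,1,1).

The boundary map ∂_2: C_2 → C_1 acts by ∂[p,q,r] = [q,r] − [p,r] + [p,q]. For instance
  ∂[0,1,6] = [1,6] − [0,6] + [0,1],
  ∂[3,6,9] = [6,9] − [3,9] + [3,6].
The 30×20 boundary matrix has rank 20 and Smith normal form diag(1,1,1,1,1,1,1,1,1,1,1,1,1,1,1,1,1,1,1,2).

Reading off H_k = ker ∂_k / im ∂_{k+1}:

  H_1: rank ker ∂_1 − rank ∂_2 = (30 − 9) − 20 = 1, and ∂_2 has invariant factor 2 > 1, so H_1 ≅ Z ⊕ Z/2.

H_1 = Z ⊕ Z/2.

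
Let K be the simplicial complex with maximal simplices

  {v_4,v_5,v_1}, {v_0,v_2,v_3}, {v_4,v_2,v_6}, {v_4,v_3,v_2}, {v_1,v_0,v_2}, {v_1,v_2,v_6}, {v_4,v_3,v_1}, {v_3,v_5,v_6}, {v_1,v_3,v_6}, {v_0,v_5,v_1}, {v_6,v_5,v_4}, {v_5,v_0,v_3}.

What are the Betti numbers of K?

b_0 = 1, b_1 = 0, b_2 = 0.

Take the total order v_0 < v_1 < v_2 < v_3 < v_4 < v_5 < v_6 on the vertex set. Then K (dimension 2) consists of the simplices:

  0-simplices (7): [v_0], [v_1], [v_2], [v_3], [v_4], [v_5], [v_6]
  1-simplices (18): (18 of them)
  2-simplices (12): (12 of them)

so the chain groups are C_0 ≅ Z^7, C_1 ≅ Z^18, C_2 ≅ Z^12.

Boundary ∂_1: C_1 → C_0 maps an edge to its endpoints' difference, ∂[p,q] = q − p.
As a 7×18 matrix over Z this has rank 6, with invariant factors (1,1,1,1,1,1).

Boundary ∂_2: C_2 → C_1 sends each 2-simplex [p,q,r] to [q,r] − [p,r] + [p,q]. For instance
  ∂[v_1,v_4,v_5] = [v_4,v_5] − [v_1,v_5] + [v_1,v_4],
  ∂[v_0,v_1,v_5] = [v_1,v_5] − [v_0,v_5] + [v_0,v_1].
The resulting 18×12 matrix has rank 12, and its Smith normal form has invariant factors (1,1,1,1,1,1,1,1,1,1,1,2).

Computing H_k = (kernel of ∂_k) / (image of ∂_{k+1}):

  H_0: rank C_0 − rank ∂_1 = 7 − 6 = 1, and the invariant factors of ∂_1 are all 1, so H_0 ≅ Z.
  H_1: rank ker ∂_1 − rank ∂_2 = (18 − 6) − 12 = 0, and ∂_2 has invariant factor 2 > 1, so H_1 ≅ Z/2Z.
  H_2: rank ker ∂_2 − rank ∂_3 = (12 − 12) − 0 = 0, and there is no ∂_3, so H_2 ≅ 0.

Hence the Betti numbers are b_0 = 1, b_1 = 0, b_2 = 0.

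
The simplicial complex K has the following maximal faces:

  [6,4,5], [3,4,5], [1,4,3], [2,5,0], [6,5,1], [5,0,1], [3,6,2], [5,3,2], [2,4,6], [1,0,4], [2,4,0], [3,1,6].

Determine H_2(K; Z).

Fix the vertex order 0 < 1 < 2 < 3 < 4 < 5 < 6 and write every simplex with vertices in increasing order. Then dim K = 2 and the simplices of K are:

  0-simplices (7): [0], [1], [2], [3], [4], [5], [6]
  1-simplices (18): [0,1], [0,2], [0,4], [0,5], [1,3], [1,4], [1,5], [1,6], [2,3], [2,4], [2,5], [2,6], [3,4], [3,5], [3,6], [4,5], [4,6], [5,6]
  2-simplices (12): [0,1,4], [0,1,5], [0,2,4], [0,2,5], [1,3,4], [1,3,6], [1,5,6], [2,3,5], [2,3,6], [2,4,6], [3,4,5], [4,5,6]

Hence C_0 ≅ Z^7, C_1 ≅ Z^18, C_2 ≅ Z^12.

The boundary map ∂_1: C_1 → C_0 is given by ∂[p,q] = [q] − [p]. For instance
  ∂[5,6] = [6] − [5].
The resulting 7×18 matrix has rank 6, and its Smith normal form has invariant factors (1,1,1,1,1,1).

∂_2: C_2 → C_1 sends each 2-simplex [p,q,r] to [q,r] − [p,r] + [p,q]. For instance
  ∂[0,2,5] = [2,5] − [0,5] + [0,2],
  ∂[2,3,6] = [3,6] − [2,6] + [2,3].
The 18×12 boundary matrix has rank 12 and Smith normal form diag(1,1,1,1,1,1,1,1,1,1,1,2).

Computing H_k = (kernel of ∂_k) / (image of ∂_{k+1}):

  H_2: rank ker ∂_2 − rank ∂_3 = (12 − 12) − 0 = 0, and there is no ∂_3, so H_2 ≅ 0.

H_2 ≅ 0.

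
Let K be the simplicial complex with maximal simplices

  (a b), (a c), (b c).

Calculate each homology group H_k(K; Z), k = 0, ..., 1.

H_0 ≅ Z,  H_1 ≅ Z.

K has 3 vertices, 3 edges.
rank ∂_0 = 0, rank ∂_1 = 2 ⇒ b_0 = 3 − 0 − 2 = 1; all invariant factors of ∂_1 are 1 so no torsion. So H_0 ≅ Z.
rank ∂_1 = 2, rank ∂_2 = 0 ⇒ b_1 = 3 − 2 − 0 = 1. So H_1 ≅ Z.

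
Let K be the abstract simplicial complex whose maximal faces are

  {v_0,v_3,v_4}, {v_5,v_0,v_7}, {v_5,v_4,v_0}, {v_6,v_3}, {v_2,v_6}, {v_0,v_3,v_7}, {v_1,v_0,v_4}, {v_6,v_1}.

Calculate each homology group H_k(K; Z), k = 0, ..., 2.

Take the total order v_0 < v_1 < v_2 < v_3 < v_4 < v_5 < v_6 < v_7 on the vertex set. Then K (dimension 2) consists of the simplices:

  0-simplices (8): [v_0], [v_1], [v_2], [v_3], [v_4], [v_5], [v_6], [v_7]
  1-simplices (13): [v_0,v_1], [v_0,v_3], [v_0,v_4], [v_0,v_5], [v_0,v_7], [v_1,v_4], [v_1,v_6], [v_2,v_6], [v_3,v_4], [v_3,v_6], [v_3,v_7], [v_4,v_5], [v_5,v_7]
  2-simplices (5): [v_0,v_1,v_4], [v_0,v_3,v_4], [v_0,v_3,v_7], [v_0,v_4,v_5], [v_0,v_5,v_7]

Hence C_0 ≅ Z^8, C_1 ≅ Z^13, C_2 ≅ Z^5.

Boundary ∂_1: C_1 → C_0 maps an edge to its endpoints' difference, ∂[p,q] = q − p. For instance
  ∂[v_2,v_6] = [v_6] − [v_2].
The resulting 8×13 matrix has rank 7, and its Smith normal form has invariant factors (1,1,1,1,1,1,1).

∂_2: C_2 → C_1 maps a triangle to the signed sum of its edges. For instance
  ∂[v_0,v_3,v_7] = [v_3,v_7] − [v_0,v_7] + [v_0,v_3],
  ∂[v_0,v_3,v_4] = [v_3,v_4] − [v_0,v_4] + [v_0,v_3].
As a 13×5 matrix over Z this has rank 5, with invariant factors (1,1,1,1,1).

Reading off H_k = ker ∂_k / im ∂_{k+1}:

  H_0: rank C_0 − rank ∂_1 = 8 − 7 = 1, and the invariant factors of ∂_1 are all 1, so H_0 = Z.
  H_1: rank ker ∂_1 − rank ∂_2 = (13 − 7) − 5 = 1, and the invariant factors of ∂_2 are all 1, so H_1 = Z.
  H_2: rank ker ∂_2 − rank ∂_3 = (5 − 5) − 0 = 0, and there is no ∂_3, so H_2 = 0.

H_0 ≅ Z,  H_1 ≅ Z,  H_2 = 0.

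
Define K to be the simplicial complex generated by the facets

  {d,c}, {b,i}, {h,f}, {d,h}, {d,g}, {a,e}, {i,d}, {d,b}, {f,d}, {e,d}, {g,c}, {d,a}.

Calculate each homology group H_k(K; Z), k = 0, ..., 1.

H_0 = Z,  H_1 = Z^4.

Take the total order a < b < c < d < e < f < g < h < i on the vertex set. Then K (dimension 1) consists of the simplices:

  0-simplices (9): a, b, c, d, e, f, g, h, i
  1-simplices (12): ad, ae, bd, bi, cd, cg, de, df, dg, dh, di, fh

giving chain groups C_0 ≅ Z^9, C_1 ≅ Z^12.

∂_1: C_1 → C_0 sends each edge [p,q] (with p < q) to q − p.
The 9×12 boundary matrix has rank 8 and Smith normal form diag(1,1,1,1,1,1,1,1).

From H_k ≅ ker(∂_k) / im(∂_{k+1}) we obtain:

  H_0: rank C_0 − rank ∂_1 = 9 − 8 = 1, and the invariant factors of ∂_1 are all 1, so H_0 = Z.
  H_1: rank ker ∂_1 − rank ∂_2 = (12 − 8) − 0 = 4, and there is no ∂_2, so H_1 = Z^4.

As a check, the Euler characteristic is 9 − 12 = -3, which agrees with 1 − 4 = -3.
(K is a triangulation of a wedge of 4 circles.)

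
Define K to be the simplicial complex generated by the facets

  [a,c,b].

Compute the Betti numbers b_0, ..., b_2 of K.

Fix the vertex order a < b < c and write every simplex with vertices in increasing order. Then dim K = 2 and the simplices of K are:

  0-simplices (3): a, b, c
  1-simplices (3): ab, ac, bc
  2-simplices (1): abc

Hence C_0 ≅ Z^3, C_1 ≅ Z^3, C_2 ≅ Z^1.

∂_1: C_1 → C_0 sends each edge [p,q] (with p < q) to q − p. For instance
  ∂ab = b − a.
The 3×3 boundary matrix has rank 2 and Smith normal form diag(1,1).

Boundary ∂_2: C_2 → C_1 acts by ∂[p,q,r] = [q,r] − [p,r] + [p,q]. For instance
  ∂abc = bc − ac + ab.
The resulting 3×1 matrix has rank 1, and its Smith normal form has invariant factors (1).

From H_k ≅ ker(∂_k) / im(∂_{k+1}) we obtain:

  H_0: rank C_0 − rank ∂_1 = 3 − 2 = 1, and the invariant factors of ∂_1 are all 1, so H_0 ≅ Z.
  H_1: rank ker ∂_1 − rank ∂_2 = (3 − 2) − 1 = 0, and the invariant factors of ∂_2 are all 1, so H_1 ≅ 0.
  H_2: rank ker ∂_2 − rank ∂_3 = (1 − 1) − 0 = 0, and there is no ∂_3, so H_2 ≅ 0.

As a check, the Euler characteristic is 3 − 3 + 1 = 1, which agrees with 1 − 0 + 0 = 1.

Hence the Betti numbers are b_0 = 1, b_1 = 0, b_2 = 0.

b_0 = 1, b_1 = 0, b_2 = 0.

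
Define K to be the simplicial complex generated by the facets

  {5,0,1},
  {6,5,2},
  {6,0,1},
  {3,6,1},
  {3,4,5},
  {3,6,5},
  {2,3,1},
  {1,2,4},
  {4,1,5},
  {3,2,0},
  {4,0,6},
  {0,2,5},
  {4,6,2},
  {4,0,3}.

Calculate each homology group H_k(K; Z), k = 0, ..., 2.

We work with the vertex ordering 0 < 1 < 2 < 3 < 4 < 5 < 6. The simplices of K, each written with vertices in increasing order, are:

  0-simplices (7): [0], [1], [2], [3], [4], [5], [6]
  1-simplices (21): [0,1], [0,2], [0,3], [0,4], [0,5], [0,6], [1,2], [1,3], [1,4], [1,5], [1,6], [2,3], [2,4], [2,5], [2,6], [3,4], [3,5], [3,6], [4,5], [4,6], [5,6]
  2-simplices (14): [0,1,5], [0,1,6], [0,2,3], [0,2,5], [0,3,4], [0,4,6], [1,2,3], [1,2,4], [1,3,6], [1,4,5], [2,4,6], [2,5,6], [3,4,5], [3,5,6]

giving chain groups C_0 ≅ Z^7, C_1 ≅ Z^21, C_2 ≅ Z^14.

The boundary map ∂_1: C_1 → C_0 is given by ∂[p,q] = [q] − [p]. For instance
  ∂[0,3] = [3] − [0].
The resulting 7×21 matrix has rank 6, and its Smith normal form has invariant factors (1,1,1,1,1,1).

Boundary ∂_2: C_2 → C_1 sends each 2-simplex [p,q,r] to [q,r] − [p,r] + [p,q]. For instance
  ∂[0,2,3] = [2,3] − [0,3] + [0,2],
  ∂[0,3,4] = [3,4] − [0,4] + [0,3].
As a 21×14 matrix over Z this has rank 13, with invariant factors (1,1,1,1,1,1,1,1,1,1,1,1,1).

Reading off H_k = ker ∂_k / im ∂_{k+1}:

  H_0: rank C_0 − rank ∂_1 = 7 − 6 = 1, and the invariant factors of ∂_1 are all 1, so H_0 ≅ Z.
  H_1: rank ker ∂_1 − rank ∂_2 = (21 − 6) − 13 = 2, and the invariant factors of ∂_2 are all 1, so H_1 ≅ Z^2.
  H_2: rank ker ∂_2 − rank ∂_3 = (14 − 13) − 0 = 1, and there is no ∂_3, so H_2 ≅ Z.

H_0 = Z,  H_1 = Z^2,  H_2 = Z.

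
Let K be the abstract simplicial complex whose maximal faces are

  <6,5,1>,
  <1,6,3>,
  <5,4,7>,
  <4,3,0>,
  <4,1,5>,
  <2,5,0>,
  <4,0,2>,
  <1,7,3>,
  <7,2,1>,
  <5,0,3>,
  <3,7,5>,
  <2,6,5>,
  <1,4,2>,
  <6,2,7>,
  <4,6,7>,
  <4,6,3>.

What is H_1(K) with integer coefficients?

Take the total order 0 < 1 < 2 < 3 < 4 < 5 < 6 < 7 on the vertex set. Then K (dimension 2) consists of the simplices:

  0-simplices (8): [0], [1], [2], [3], [4], [5], [6], [7]
  1-simplices (24): (24 of them)
  2-simplices (16): [0,2,4], [0,2,5], [0,3,4], [0,3,5], [1,2,4], [1,2,7], [1,3,6], [1,3,7], [1,4,5], [1,5,6], [2,5,6], [2,6,7], [3,4,6], [3,5,7], [4,5,7], [4,6,7]

Hence C_0 ≅ Z^8, C_1 ≅ Z^24, C_2 ≅ Z^16.

Boundary ∂_1: C_1 → C_0 maps an edge to its endpoints' difference, ∂[p,q] = q − p. For instance
  ∂[2,7] = [7] − [2].
The resulting 8×24 matrix has rank 7, and its Smith normal form has invariant factors (1,1,1,1,1,1,1).

The boundary map ∂_2: C_2 → C_1 maps a triangle to the signed sum of its edges. For instance
  ∂[0,3,5] = [3,5] − [0,5] + [0,3],
  ∂[1,3,6] = [3,6] − [1,6] + [1,3].
This gives a 24×16 integer matrix of rank 15; reducing to Smith normal form yields diagonal entries (1,1,1,1,1,1,1,1,1,1,1,1,1,1,1).

From H_k ≅ ker(∂_k) / im(∂_{k+1}) we obtain:

  H_1: rank ker ∂_1 − rank ∂_2 = (24 − 7) − 15 = 2, and the invariant factors of ∂_2 are all 1, so H_1 = Z^2.

H_1 ≅ Z^2.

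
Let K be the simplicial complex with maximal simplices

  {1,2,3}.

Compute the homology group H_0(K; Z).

H_0 ≅ Z.

We work with the vertex ordering 1 < 2 < 3. The simplices of K, each written with vertices in increasing order, are:

  0-simplices (3): [1], [2], [3]
  1-simplices (3): [1,2], [1,3], [2,3]
  2-simplices (1): [1,2,3]

Hence C_0 ≅ Z^3, C_1 ≅ Z^3, C_2 ≅ Z^1.

Boundary ∂_1: C_1 → C_0 maps an edge to its endpoints' difference, ∂[p,q] = q − p. For instance
  ∂[1,2] = [2] − [1].
The resulting 3×3 matrix has rank 2, and its Smith normal form has invariant factors (1,1).

∂_2: C_2 → C_1 maps a triangle to the signed sum of its edges. For instance
  ∂[1,2,3] = [2,3] − [1,3] + [1,2].
The resulting 3×1 matrix has rank 1, and its Smith normal form has invariant factors (1).

Computing H_k = (kernel of ∂_k) / (image of ∂_{k+1}):

  H_0: rank C_0 − rank ∂_1 = 3 − 2 = 1, and the invariant factors of ∂_1 are all 1, so H_0 ≅ Z.

(K is a triangulation of the 2-simplex.)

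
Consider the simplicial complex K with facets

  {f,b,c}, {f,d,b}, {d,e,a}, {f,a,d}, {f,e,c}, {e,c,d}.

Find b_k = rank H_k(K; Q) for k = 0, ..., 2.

b_0 = 1, b_1 = 1, b_2 = 0.

We work with the vertex ordering a < b < c < d < e < f. The simplices of K, each written with vertices in increasing order, are:

  0-simplices (6): a, b, c, d, e, f
  1-simplices (12): ad, ae, af, bc, bd, bf, cd, ce, cf, de, df, ef
  2-simplices (6): ade, adf, bcf, bdf, cde, cef

giving chain groups C_0 ≅ Z^6, C_1 ≅ Z^12, C_2 ≅ Z^6.

Boundary ∂_1: C_1 → C_0 maps an edge to its endpoints' difference, ∂[p,q] = q − p. For instance
  ∂ce = e − c.
As a 6×12 matrix over Z this has rank 5, with invariant factors (1,1,1,1,1).

∂_2: C_2 → C_1 sends each 2-simplex [p,q,r] to [q,r] − [p,r] + [p,q]. For instance
  ∂ade = de − ae + ad,
  ∂cde = de − ce + cd.
The 12×6 boundary matrix has rank 6 and Smith normal form diag(1,1,1,1,1,1).

Computing H_k = (kernel of ∂_k) / (image of ∂_{k+1}):

  H_0: rank C_0 − rank ∂_1 = 6 − 5 = 1, and the invariant factors of ∂_1 are all 1, so H_0 ≅ Z.
  H_1: rank ker ∂_1 − rank ∂_2 = (12 − 5) − 6 = 1, and the invariant factors of ∂_2 are all 1, so H_1 ≅ Z.
  H_2: rank ker ∂_2 − rank ∂_3 = (6 − 6) − 0 = 0, and there is no ∂_3, so H_2 ≅ 0.

Hence the Betti numbers are b_0 = 1, b_1 = 1, b_2 = 0.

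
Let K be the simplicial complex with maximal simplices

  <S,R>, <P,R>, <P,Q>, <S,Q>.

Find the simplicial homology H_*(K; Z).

Fix the vertex order P < Q < R < S and write every simplex with vertices in increasing order. Then dim K = 1 and the simplices of K are:

  0-simplices (4): P, Q, R, S
  1-simplices (4): PQ, PR, QS, RS

Hence C_0 ≅ Z^4, C_1 ≅ Z^4.

The boundary map ∂_1: C_1 → C_0 sends each edge [p,q] (with p < q) to q − p.
As a 4×4 matrix over Z this has rank 3, with invariant factors (1,1,1).

From H_k ≅ ker(∂_k) / im(∂_{k+1}) we obtain:

  H_0: rank C_0 − rank ∂_1 = 4 − 3 = 1, and the invariant factors of ∂_1 are all 1, so H_0 ≅ Z.
  H_1: rank ker ∂_1 − rank ∂_2 = (4 − 3) − 0 = 1, and there is no ∂_2, so H_1 ≅ Z.

As a check, the Euler characteristic is 4 − 4 = 0, which agrees with 1 − 1 = 0.
(K is a triangulation of the circle S^1.)

H_0 ≅ Z,  H_1 ≅ Z.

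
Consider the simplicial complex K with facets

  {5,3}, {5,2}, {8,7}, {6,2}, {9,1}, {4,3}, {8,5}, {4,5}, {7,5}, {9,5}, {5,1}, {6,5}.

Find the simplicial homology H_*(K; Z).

Order the vertices as 1 < 2 < 3 < 4 < 5 < 6 < 7 < 8 < 9. Listing each simplex with vertices in this order, K has dimension 1 with simplices:

  0-simplices (9): [1], [2], [3], [4], [5], [6], [7], [8], [9]
  1-simplices (12): [1,5], [1,9], [2,5], [2,6], [3,4], [3,5], [4,5], [5,6], [5,7], [5,8], [5,9], [7,8]

giving chain groups C_0 ≅ Z^9, C_1 ≅ Z^12.

∂_1: C_1 → C_0 sends each edge [p,q] (with p < q) to q − p.
The resulting 9×12 matrix has rank 8, and its Smith normal form has invariant factors (1,1,1,1,1,1,1,1).

Now H_k = ker ∂_k / im ∂_{k+1}, so:

  H_0: rank C_0 − rank ∂_1 = 9 − 8 = 1, and the invariant factors of ∂_1 are all 1, so H_0 = Z.
  H_1: rank ker ∂_1 − rank ∂_2 = (12 − 8) − 0 = 4, and there is no ∂_2, so H_1 = Z^4.

(K is a triangulation of a wedge of 4 circles.)

H_0 ≅ Z,  H_1 ≅ Z^4.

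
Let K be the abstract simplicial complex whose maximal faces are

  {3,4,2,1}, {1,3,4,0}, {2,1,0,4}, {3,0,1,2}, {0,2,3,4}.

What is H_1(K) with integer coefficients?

Take the total order 0 < 1 < 2 < 3 < 4 on the vertex set. Then K (dimension 3) consists of the simplices:

  0-simplices (5): [0], [1], [2], [3], [4]
  1-simplices (10): [0,1], [0,2], [0,3], [0,4], [1,2], [1,3], [1,4], [2,3], [2,4], [3,4]
  2-simplices (10): [0,1,2], [0,1,3], [0,1,4], [0,2,3], [0,2,4], [0,3,4], [1,2,3], [1,2,4], [1,3,4], [2,3,4]
  3-simplices (5): [0,1,2,3], [0,1,2,4], [0,1,3,4], [0,2,3,4], [1,2,3,4]

Hence C_0 ≅ Z^5, C_1 ≅ Z^10, C_2 ≅ Z^10, C_3 ≅ Z^5.

Boundary ∂_1: C_1 → C_0 maps an edge to its endpoints' difference, ∂[p,q] = q − p. For instance
  ∂[1,2] = [2] − [1].
As a 5×10 matrix over Z this has rank 4, with invariant factors (1,1,1,1).

Boundary ∂_2: C_2 → C_1 sends each 2-simplex [p,q,r] to [q,r] − [p,r] + [p,q]. For instance
  ∂[1,2,4] = [2,4] − [1,4] + [1,2],
  ∂[0,3,4] = [3,4] − [0,4] + [0,3].
The resulting 10×10 matrix has rank 6, and its Smith normal form has invariant factors (1,1,1,1,1,1).

The boundary map ∂_3: C_3 → C_2 sends each 3-simplex σ to the alternating sum Σ_i (−1)^i (σ with its i-th vertex removed). For instance
  ∂[1,2,3,4] = [2,3,4] − [1,3,4] + [1,2,4] − [1,2,3],
  ∂[0,2,3,4] = [2,3,4] − [0,3,4] + [0,2,4] − [0,2,3].
The resulting 10×5 matrix has rank 4, and its Smith normal form has invariant factors (1,1,1,1).

Computing H_k = (kernel of ∂_k) / (image of ∂_{k+1}):

  H_1: rank ker ∂_1 − rank ∂_2 = (10 − 4) − 6 = 0, and the invariant factors of ∂_2 are all 1, so H_1 = 0.

H_1 ≅ 0.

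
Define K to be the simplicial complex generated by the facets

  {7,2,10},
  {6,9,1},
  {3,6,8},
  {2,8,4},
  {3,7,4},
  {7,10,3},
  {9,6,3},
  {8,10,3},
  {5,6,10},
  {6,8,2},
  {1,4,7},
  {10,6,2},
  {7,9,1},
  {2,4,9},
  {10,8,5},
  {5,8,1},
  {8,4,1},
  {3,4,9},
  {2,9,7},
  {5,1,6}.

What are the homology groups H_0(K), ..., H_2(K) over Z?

H_0 = Z,  H_1 = Z ⊕ Z/2Z,  H_2 = 0.

Order the vertices as 1 < 2 < 3 < 4 < 5 < 6 < 7 < 8 < 9 < 10. Listing each simplex with vertices in this order, K has dimension 2 with simplices:

  0-simplices (10): [1], [2], [3], [4], [5], [6], [7], [8], [9], [10]
  1-simplices (30): (30 of them)
  2-simplices (20): (20 of them)

giving chain groups C_0 ≅ Z^10, C_1 ≅ Z^30, C_2 ≅ Z^20.

The boundary map ∂_1: C_1 → C_0 is given by ∂[p,q] = [q] − [p].
The resulting 10×30 matrix has rank 9, and its Smith normal form has invariant factors (1,1,1,1,1,1,1,1,1).

The boundary map ∂_2: C_2 → C_1 maps a triangle to the signed sum of its edges. For instance
  ∂[2,6,8] = [6,8] − [2,8] + [2,6],
  ∂[3,6,8] = [6,8] − [3,8] + [3,6].
The resulting 30×20 matrix has rank 20, and its Smith normal form has invariant factors (1,1,1,1,1,1,1,1,1,1,1,1,1,1,1,1,1,1,1,2).

From H_k ≅ ker(∂_k) / im(∂_{k+1}) we obtain:

  H_0: rank C_0 − rank ∂_1 = 10 − 9 = 1, and the invariant factors of ∂_1 are all 1, so H_0 ≅ Z.
  H_1: rank ker ∂_1 − rank ∂_2 = (30 − 9) − 20 = 1, and ∂_2 has invariant factor 2 > 1, so H_1 ≅ Z ⊕ Z/2Z.
  H_2: rank ker ∂_2 − rank ∂_3 = (20 − 20) − 0 = 0, and there is no ∂_3, so H_2 ≅ 0.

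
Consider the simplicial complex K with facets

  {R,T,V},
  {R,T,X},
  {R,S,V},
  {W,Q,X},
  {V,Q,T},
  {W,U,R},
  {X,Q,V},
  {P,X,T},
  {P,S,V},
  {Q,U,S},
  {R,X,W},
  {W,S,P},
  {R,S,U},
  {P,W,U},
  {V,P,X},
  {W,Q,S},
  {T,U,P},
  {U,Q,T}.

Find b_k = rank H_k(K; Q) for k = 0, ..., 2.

K has 9 vertices, 27 edges, 18 triangles.
rank ∂_0 = 0, rank ∂_1 = 8 ⇒ b_0 = 9 − 0 − 8 = 1; all invariant factors of ∂_1 are 1 so no torsion. So H_0 = Z.
rank ∂_1 = 8, rank ∂_2 = 18 ⇒ b_1 = 27 − 8 − 18 = 1; ∂_2 has invariant factor(s) [2] giving torsion. So H_1 = Z ⊕ Z/2.
rank ∂_2 = 18, rank ∂_3 = 0 ⇒ b_2 = 18 − 18 − 0 = 0. So H_2 = 0.

b_0 = 1, b_1 = 1, b_2 = 0.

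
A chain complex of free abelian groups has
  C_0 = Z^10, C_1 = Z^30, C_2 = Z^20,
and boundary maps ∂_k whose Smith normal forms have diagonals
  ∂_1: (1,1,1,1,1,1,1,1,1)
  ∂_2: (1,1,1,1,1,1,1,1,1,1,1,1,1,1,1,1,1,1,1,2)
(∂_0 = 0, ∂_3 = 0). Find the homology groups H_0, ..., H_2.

H_0: b_0 = 10 − 0 − 9 = 1; torsion from ∂_1 factors > 1: none. So H_0 ≅ Z.
H_1: b_1 = 30 − 9 − 20 = 1; torsion from ∂_2 factors > 1: [2]. So H_1 ≅ Z × Z/2.
H_2: b_2 = 20 − 20 − 0 = 0; torsion from ∂_3 factors > 1: none. So H_2 ≅ 0.

H_0 ≅ Z,  H_1 ≅ Z × Z/2,  H_2 = 0.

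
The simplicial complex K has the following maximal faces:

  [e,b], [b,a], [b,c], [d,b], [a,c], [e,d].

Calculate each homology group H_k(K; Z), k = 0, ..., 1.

K has 5 vertices, 6 edges.
rank ∂_0 = 0, rank ∂_1 = 4 ⇒ b_0 = 5 − 0 − 4 = 1; all invariant factors of ∂_1 are 1 so no torsion. So H_0 = Z.
rank ∂_1 = 4, rank ∂_2 = 0 ⇒ b_1 = 6 − 4 − 0 = 2. So H_1 = Z^2.

H_0 ≅ Z,  H_1 ≅ Z^2.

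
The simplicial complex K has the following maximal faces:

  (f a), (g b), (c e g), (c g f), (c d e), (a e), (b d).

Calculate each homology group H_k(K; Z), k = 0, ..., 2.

Fix the vertex order a < b < c < d < e < f < g and write every simplex with vertices in increasing order. Then dim K = 2 and the simplices of K are:

  0-simplices (7): a, b, c, d, e, f, g
  1-simplices (11): ae, af, bd, bg, cd, ce, cf, cg, de, eg, fg
  2-simplices (3): cde, ceg, cfg

so the chain groups are C_0 ≅ Z^7, C_1 ≅ Z^11, C_2 ≅ Z^3.

∂_1: C_1 → C_0 sends each edge [p,q] (with p < q) to q − p. For instance
  ∂cd = d − c.
The 7×11 boundary matrix has rank 6 and Smith normal form diag(1,1,1,1,1,1).

∂_2: C_2 → C_1 maps a triangle to the signed sum of its edges. For instance
  ∂ceg = eg − cg + ce,
  ∂cde = de − ce + cd.
This gives a 11×3 integer matrix of rank 3; reducing to Smith normal form yields diagonal entries (1,1,1).

Reading off H_k = ker ∂_k / im ∂_{k+1}:

  H_0: rank C_0 − rank ∂_1 = 7 − 6 = 1, and the invariant factors of ∂_1 are all 1, so H_0 = Z.
  H_1: rank ker ∂_1 − rank ∂_2 = (11 − 6) − 3 = 2, and the invariant factors of ∂_2 are all 1, so H_1 = Z^2.
  H_2: rank ker ∂_2 − rank ∂_3 = (3 − 3) − 0 = 0, and there is no ∂_3, so H_2 = 0.

H_0 ≅ Z,  H_1 ≅ Z^2,  H_2 = 0.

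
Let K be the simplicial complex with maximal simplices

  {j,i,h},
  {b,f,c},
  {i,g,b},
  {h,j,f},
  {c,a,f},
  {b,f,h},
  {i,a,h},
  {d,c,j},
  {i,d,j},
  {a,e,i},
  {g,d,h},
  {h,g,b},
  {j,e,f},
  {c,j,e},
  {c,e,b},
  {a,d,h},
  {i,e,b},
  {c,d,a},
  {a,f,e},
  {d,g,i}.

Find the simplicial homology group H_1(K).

K has 10 vertices, 30 edges, 20 triangles.
rank ∂_1 = 9, rank ∂_2 = 20 ⇒ b_1 = 30 − 9 − 20 = 1; ∂_2 has invariant factor(s) [2] giving torsion. So H_1 ≅ Z ⊕ Z/2.

H_1 ≅ Z ⊕ Z/2.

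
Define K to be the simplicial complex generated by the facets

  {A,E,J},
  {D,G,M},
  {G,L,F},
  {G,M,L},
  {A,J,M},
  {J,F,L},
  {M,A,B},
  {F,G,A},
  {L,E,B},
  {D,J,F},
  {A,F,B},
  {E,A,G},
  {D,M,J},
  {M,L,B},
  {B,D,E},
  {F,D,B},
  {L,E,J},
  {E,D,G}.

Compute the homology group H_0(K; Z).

Take the total order A < B < D < E < F < G < J < L < M on the vertex set. Then K (dimension 2) consists of the simplices:

  0-simplices (9): A, B, D, E, F, G, J, L, M
  1-simplices (27): AB, AE, AF, AG, AJ, AM, BD, BE, BF, BL, BM, DE, DF, DG, DJ, DM, EG, EJ, EL, FG, FJ, FL, GL, GM, JL, JM, LM
  2-simplices (18): ABF, ABM, AEG, AEJ, AFG, AJM, BDE, BDF, BEL, BLM, DEG, DFJ, DGM, DJM, EJL, FGL, FJL, GLM

so the chain groups are C_0 ≅ Z^9, C_1 ≅ Z^27, C_2 ≅ Z^18.

∂_1: C_1 → C_0 is given by ∂[p,q] = [q] − [p]. For instance
  ∂AJ = J − A.
This gives a 9×27 integer matrix of rank 8; reducing to Smith normal form yields diagonal entries (1,1,1,1,1,1,1,1).

∂_2: C_2 → C_1 maps a triangle to the signed sum of its edges. For instance
  ∂ABF = BF − AF + AB,
  ∂AFG = FG − AG + AF.
The resulting 27×18 matrix has rank 17, and its Smith normal form has invariant factors (1,1,1,1,1,1,1,1,1,1,1,1,1,1,1,1,1).

Computing H_k = (kernel of ∂_k) / (image of ∂_{k+1}):

  H_0: rank C_0 − rank ∂_1 = 9 − 8 = 1, and the invariant factors of ∂_1 are all 1, so H_0 = Z.

H_0 = Z.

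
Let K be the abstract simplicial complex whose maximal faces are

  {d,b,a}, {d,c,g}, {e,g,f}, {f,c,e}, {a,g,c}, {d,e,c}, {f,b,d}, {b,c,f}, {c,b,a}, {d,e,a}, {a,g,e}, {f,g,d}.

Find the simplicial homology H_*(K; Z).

Take the total order a < b < c < d < e < f < g on the vertex set. Then K (dimension 2) consists of the simplices:

  0-simplices (7): a, b, c, d, e, f, g
  1-simplices (18): ab, ac, ad, ae, ag, bc, bd, bf, cd, ce, cf, cg, de, df, dg, ef, eg, fg
  2-simplices (12): abc, abd, acg, ade, aeg, bcf, bdf, cde, cdg, cef, dfg, efg

giving chain groups C_0 ≅ Z^7, C_1 ≅ Z^18, C_2 ≅ Z^12.

The boundary map ∂_1: C_1 → C_0 sends each edge [p,q] (with p < q) to q − p. For instance
  ∂de = e − d.
The 7×18 boundary matrix has rank 6 and Smith normal form diag(1,1,1,1,1,1).

The boundary map ∂_2: C_2 → C_1 acts by ∂[p,q,r] = [q,r] − [p,r] + [p,q]. For instance
  ∂cdg = dg − cg + cd,
  ∂ade = de − ae + ad.
The 18×12 boundary matrix has rank 12 and Smith normal form diag(1,1,1,1,1,1,1,1,1,1,1,2).

Now H_k = ker ∂_k / im ∂_{k+1}, so:

  H_0: rank C_0 − rank ∂_1 = 7 − 6 = 1, and the invariant factors of ∂_1 are all 1, so H_0 = Z.
  H_1: rank ker ∂_1 − rank ∂_2 = (18 − 6) − 12 = 0, and ∂_2 has invariant factor 2 > 1, so H_1 = Z/2.
  H_2: rank ker ∂_2 − rank ∂_3 = (12 − 12) − 0 = 0, and there is no ∂_3, so H_2 = 0.

As a check, the Euler characteristic is 7 − 18 + 12 = 1, which agrees with 1 − 0 + 0 = 1.
(K is a triangulation of the real projective plane RP^2.)

H_0 = Z,  H_1 = Z/2,  H_2 = 0.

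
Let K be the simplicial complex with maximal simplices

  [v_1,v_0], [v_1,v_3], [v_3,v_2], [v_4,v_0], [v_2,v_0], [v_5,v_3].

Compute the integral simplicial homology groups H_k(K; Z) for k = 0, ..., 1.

H_0 = Z,  H_1 = Z.

Take the total order v_0 < v_1 < v_2 < v_3 < v_4 < v_5 on the vertex set. Then K (dimension 1) consists of the simplices:

  0-simplices (6): [v_0], [v_1], [v_2], [v_3], [v_4], [v_5]
  1-simplices (6): [v_0,v_1], [v_0,v_2], [v_0,v_4], [v_1,v_3], [v_2,v_3], [v_3,v_5]

giving chain groups C_0 ≅ Z^6, C_1 ≅ Z^6.

Boundary ∂_1: C_1 → C_0 is given by ∂[p,q] = [q] − [p]. For instance
  ∂[v_2,v_3] = [v_3] − [v_2].
This gives a 6×6 integer matrix of rank 5; reducing to Smith normal form yields diagonal entries (1,1,1,1,1).

Now H_k = ker ∂_k / im ∂_{k+1}, so:

  H_0: rank C_0 − rank ∂_1 = 6 − 5 = 1, and the invariant factors of ∂_1 are all 1, so H_0 ≅ Z.
  H_1: rank ker ∂_1 − rank ∂_2 = (6 − 5) − 0 = 1, and there is no ∂_2, so H_1 ≅ Z.

As a check, the Euler characteristic is 6 − 6 = 0, which agrees with 1 − 1 = 0.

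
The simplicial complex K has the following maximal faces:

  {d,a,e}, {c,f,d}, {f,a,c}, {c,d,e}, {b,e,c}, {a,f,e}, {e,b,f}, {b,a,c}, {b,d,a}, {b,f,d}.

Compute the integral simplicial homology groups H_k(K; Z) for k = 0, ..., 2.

K has 6 vertices, 15 edges, 10 triangles.
rank ∂_0 = 0, rank ∂_1 = 5 ⇒ b_0 = 6 − 0 − 5 = 1; all invariant factors of ∂_1 are 1 so no torsion. So H_0 ≅ Z.
rank ∂_1 = 5, rank ∂_2 = 10 ⇒ b_1 = 15 − 5 − 10 = 0; ∂_2 has invariant factor(s) [2] giving torsion. So H_1 ≅ Z/2Z.
rank ∂_2 = 10, rank ∂_3 = 0 ⇒ b_2 = 10 − 10 − 0 = 0. So H_2 ≅ 0.

H_0 ≅ Z,  H_1 ≅ Z/2Z,  H_2 = 0.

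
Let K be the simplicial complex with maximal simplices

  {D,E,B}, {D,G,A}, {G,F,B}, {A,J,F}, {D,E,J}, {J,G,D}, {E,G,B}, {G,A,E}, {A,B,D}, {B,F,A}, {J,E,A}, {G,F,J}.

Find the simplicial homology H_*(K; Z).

H_0 = Z,  H_1 = Z/2,  H_2 = 0.

Order the vertices as A < B < D < E < F < G < J. Listing each simplex with vertices in this order, K has dimension 2 with simplices:

  0-simplices (7): A, B, D, E, F, G, J
  1-simplices (18): AB, AD, AE, AF, AG, AJ, BD, BE, BF, BG, DE, DG, DJ, EG, EJ, FG, FJ, GJ
  2-simplices (12): ABD, ABF, ADG, AEG, AEJ, AFJ, BDE, BEG, BFG, DEJ, DGJ, FGJ

Hence C_0 ≅ Z^7, C_1 ≅ Z^18, C_2 ≅ Z^12.

Boundary ∂_1: C_1 → C_0 sends each edge [p,q] (with p < q) to q − p.
The resulting 7×18 matrix has rank 6, and its Smith normal form has invariant factors (1,1,1,1,1,1).

The boundary map ∂_2: C_2 → C_1 maps a triangle to the signed sum of its edges. For instance
  ∂FGJ = GJ − FJ + FG,
  ∂AEJ = EJ − AJ + AE.
As a 18×12 matrix over Z this has rank 12, with invariant factors (1,1,1,1,1,1,1,1,1,1,1,2).

Computing H_k = (kernel of ∂_k) / (image of ∂_{k+1}):

  H_0: rank C_0 − rank ∂_1 = 7 − 6 = 1, and the invariant factors of ∂_1 are all 1, so H_0 = Z.
  H_1: rank ker ∂_1 − rank ∂_2 = (18 − 6) − 12 = 0, and ∂_2 has invariant factor 2 > 1, so H_1 = Z/2.
  H_2: rank ker ∂_2 − rank ∂_3 = (12 − 12) − 0 = 0, and there is no ∂_3, so H_2 = 0.

(K is a triangulation of the real projective plane RP^2.)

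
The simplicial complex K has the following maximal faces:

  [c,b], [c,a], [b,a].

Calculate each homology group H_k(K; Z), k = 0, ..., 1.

Fix the vertex order a < b < c and write every simplex with vertices in increasing order. Then dim K = 1 and the simplices of K are:

  0-simplices (3): a, b, c
  1-simplices (3): ab, ac, bc

Hence C_0 ≅ Z^3, C_1 ≅ Z^3.

Boundary ∂_1: C_1 → C_0 maps an edge to its endpoints' difference, ∂[p,q] = q − p. For instance
  ∂ac = c − a.
This gives a 3×3 integer matrix of rank 2; reducing to Smith normal form yields diagonal entries (1,1).

Computing H_k = (kernel of ∂_k) / (image of ∂_{k+1}):

  H_0: rank C_0 − rank ∂_1 = 3 − 2 = 1, and the invariant factors of ∂_1 are all 1, so H_0 = Z.
  H_1: rank ker ∂_1 − rank ∂_2 = (3 − 2) − 0 = 1, and there is no ∂_2, so H_1 = Z.

As a check, the Euler characteristic is 3 − 3 = 0, which agrees with 1 − 1 = 0.
(K is a triangulation of the circle S^1.)

H_0 ≅ Z,  H_1 ≅ Z.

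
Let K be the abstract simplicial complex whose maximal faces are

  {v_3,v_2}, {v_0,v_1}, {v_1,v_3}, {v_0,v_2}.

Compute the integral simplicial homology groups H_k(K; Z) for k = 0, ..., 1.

H_0 ≅ Z,  H_1 ≅ Z.

K has 4 vertices, 4 edges.
rank ∂_0 = 0, rank ∂_1 = 3 ⇒ b_0 = 4 − 0 − 3 = 1; all invariant factors of ∂_1 are 1 so no torsion. So H_0 = Z.
rank ∂_1 = 3, rank ∂_2 = 0 ⇒ b_1 = 4 − 3 − 0 = 1. So H_1 = Z.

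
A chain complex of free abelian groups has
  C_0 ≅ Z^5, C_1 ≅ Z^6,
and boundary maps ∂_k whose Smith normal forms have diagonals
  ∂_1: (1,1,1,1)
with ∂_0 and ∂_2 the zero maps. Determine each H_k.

H_0 = Z,  H_1 = Z^2.

H_0: b_0 = 5 − 0 − 4 = 1; torsion from ∂_1 factors > 1: none. So H_0 = Z.
H_1: b_1 = 6 − 4 − 0 = 2; torsion from ∂_2 factors > 1: none. So H_1 = Z^2.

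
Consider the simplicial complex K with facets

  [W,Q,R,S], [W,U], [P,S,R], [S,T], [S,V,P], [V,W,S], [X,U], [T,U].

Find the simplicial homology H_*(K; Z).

Order the vertices as P < Q < R < S < T < U < V < W < X. Listing each simplex with vertices in this order, K has dimension 3 with simplices:

  0-simplices (9): P, Q, R, S, T, U, V, W, X
  1-simplices (15): PR, PS, PV, QR, QS, QW, RS, RW, ST, SV, SW, TU, UW, UX, VW
  2-simplices (7): PRS, PSV, QRS, QRW, QSW, RSW, SVW
  3-simplices (1): QRSW

Hence C_0 ≅ Z^9, C_1 ≅ Z^15, C_2 ≅ Z^7, C_3 ≅ Z^1.

The boundary map ∂_1: C_1 → C_0 is given by ∂[p,q] = [q] − [p]. For instance
  ∂PS = S − P.
The 9×15 boundary matrix has rank 8 and Smith normal form diag(1,1,1,1,1,1,1,1).

Boundary ∂_2: C_2 → C_1 maps a triangle to the signed sum of its edges. For instance
  ∂RSW = SW − RW + RS,
  ∂QRS = RS − QS + QR.
As a 15×7 matrix over Z this has rank 6, with invariant factors (1,1,1,1,1,1).

The boundary map ∂_3: C_3 → C_2 sends each 3-simplex σ to the alternating sum Σ_i (−1)^i (σ with its i-th vertex removed). For instance
  ∂QRSW = RSW − QSW + QRW − QRS.
This gives a 7×1 integer matrix of rank 1; reducing to Smith normal form yields diagonal entries (1).

Computing H_k = (kernel of ∂_k) / (image of ∂_{k+1}):

  H_0: rank C_0 − rank ∂_1 = 9 − 8 = 1, and the invariant factors of ∂_1 are all 1, so H_0 ≅ Z.
  H_1: rank ker ∂_1 − rank ∂_2 = (15 − 8) − 6 = 1, and the invariant factors of ∂_2 are all 1, so H_1 ≅ Z.
  H_2: rank ker ∂_2 − rank ∂_3 = (7 − 6) − 1 = 0, and the invariant factors of ∂_3 are all 1, so H_2 ≅ 0.
  H_3: rank ker ∂_3 − rank ∂_4 = (1 − 1) − 0 = 0, and there is no ∂_4, so H_3 ≅ 0.

H_0 = Z,  H_1 = Z,  H_2 = 0,  H_3 = 0.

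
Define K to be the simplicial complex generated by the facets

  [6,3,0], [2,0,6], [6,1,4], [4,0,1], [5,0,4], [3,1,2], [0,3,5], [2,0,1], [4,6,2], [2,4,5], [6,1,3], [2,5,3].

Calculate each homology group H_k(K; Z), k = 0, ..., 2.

K has 7 vertices, 18 edges, 12 triangles.
rank ∂_0 = 0, rank ∂_1 = 6 ⇒ b_0 = 7 − 0 − 6 = 1; all invariant factors of ∂_1 are 1 so no torsion. So H_0 ≅ Z.
rank ∂_1 = 6, rank ∂_2 = 12 ⇒ b_1 = 18 − 6 − 12 = 0; ∂_2 has invariant factor(s) [2] giving torsion. So H_1 ≅ Z/2.
rank ∂_2 = 12, rank ∂_3 = 0 ⇒ b_2 = 12 − 12 − 0 = 0. So H_2 ≅ 0.

H_0 = Z,  H_1 = Z/2,  H_2 = 0.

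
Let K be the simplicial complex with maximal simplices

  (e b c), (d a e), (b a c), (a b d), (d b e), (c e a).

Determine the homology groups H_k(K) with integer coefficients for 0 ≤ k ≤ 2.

H_0 = Z,  H_1 = 0,  H_2 = Z.

Order the vertices as a < b < c < d < e. Listing each simplex with vertices in this order, K has dimension 2 with simplices:

  0-simplices (5): a, b, c, d, e
  1-simplices (9): ab, ac, ad, ae, bc, bd, be, ce, de
  2-simplices (6): abc, abd, ace, ade, bce, bde

Hence C_0 ≅ Z^5, C_1 ≅ Z^9, C_2 ≅ Z^6.

∂_1: C_1 → C_0 is given by ∂[p,q] = [q] − [p]. For instance
  ∂ab = b − a.
This gives a 5×9 integer matrix of rank 4; reducing to Smith normal form yields diagonal entries (1,1,1,1).

∂_2: C_2 → C_1 sends each 2-simplex [p,q,r] to [q,r] − [p,r] + [p,q]. For instance
  ∂abd = bd − ad + ab,
  ∂bce = ce − be + bc.
The 9×6 boundary matrix has rank 5 and Smith normal form diag(1,1,1,1,1).

Computing H_k = (kernel of ∂_k) / (image of ∂_{k+1}):

  H_0: rank C_0 − rank ∂_1 = 5 − 4 = 1, and the invariant factors of ∂_1 are all 1, so H_0 ≅ Z.
  H_1: rank ker ∂_1 − rank ∂_2 = (9 − 4) − 5 = 0, and the invariant factors of ∂_2 are all 1, so H_1 ≅ 0.
  H_2: rank ker ∂_2 − rank ∂_3 = (6 − 5) − 0 = 1, and there is no ∂_3, so H_2 ≅ Z.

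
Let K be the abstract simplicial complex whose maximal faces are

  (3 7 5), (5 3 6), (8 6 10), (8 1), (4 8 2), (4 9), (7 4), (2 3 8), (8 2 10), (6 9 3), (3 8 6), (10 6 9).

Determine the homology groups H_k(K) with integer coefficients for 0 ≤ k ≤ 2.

Fix the vertex order 1 < 2 < 3 < 4 < 5 < 6 < 7 < 8 < 9 < 10 and write every simplex with vertices in increasing order. Then dim K = 2 and the simplices of K are:

  0-simplices (10): [1], [2], [3], [4], [5], [6], [7], [8], [9], [10]
  1-simplices (20): [1,8], [2,3], [2,4], [2,8], [2,10], [3,5], [3,6], [3,7], [3,8], [3,9], [4,7], [4,8], [4,9], [5,6], [5,7], [6,8], [6,9], [6,10], [8,10], [9,10]
  2-simplices (9): [2,3,8], [2,4,8], [2,8,10], [3,5,6], [3,5,7], [3,6,8], [3,6,9], [6,8,10], [6,9,10]

giving chain groups C_0 ≅ Z^10, C_1 ≅ Z^20, C_2 ≅ Z^9.

Boundary ∂_1: C_1 → C_0 sends each edge [p,q] (with p < q) to q − p. For instance
  ∂[6,9] = [9] − [6].
The 10×20 boundary matrix has rank 9 and Smith normal form diag(1,1,1,1,1,1,1,1,1).

∂_2: C_2 → C_1 maps a triangle to the signed sum of its edges. For instance
  ∂[3,5,6] = [5,6] − [3,6] + [3,5],
  ∂[6,9,10] = [9,10] − [6,10] + [6,9].
The resulting 20×9 matrix has rank 9, and its Smith normal form has invariant factors (1,1,1,1,1,1,1,1,1).

From H_k ≅ ker(∂_k) / im(∂_{k+1}) we obtain:

  H_0: rank C_0 − rank ∂_1 = 10 − 9 = 1, and the invariant factors of ∂_1 are all 1, so H_0 ≅ Z.
  H_1: rank ker ∂_1 − rank ∂_2 = (20 − 9) − 9 = 2, and the invariant factors of ∂_2 are all 1, so H_1 ≅ Z^2.
  H_2: rank ker ∂_2 − rank ∂_3 = (9 − 9) − 0 = 0, and there is no ∂_3, so H_2 ≅ 0.

H_0 = Z,  H_1 = Z^2,  H_2 = 0.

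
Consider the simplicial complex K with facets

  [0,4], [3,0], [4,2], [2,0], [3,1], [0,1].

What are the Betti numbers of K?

b_0 = 1, b_1 = 2.

We work with the vertex ordering 0 < 1 < 2 < 3 < 4. The simplices of K, each written with vertices in increasing order, are:

  0-simplices (5): [0], [1], [2], [3], [4]
  1-simplices (6): [0,1], [0,2], [0,3], [0,4], [1,3], [2,4]

so the chain groups are C_0 ≅ Z^5, C_1 ≅ Z^6.

∂_1: C_1 → C_0 sends each edge [p,q] (with p < q) to q − p.
The resulting 5×6 matrix has rank 4, and its Smith normal form has invariant factors (1,1,1,1).

Computing H_k = (kernel of ∂_k) / (image of ∂_{k+1}):

  H_0: rank C_0 − rank ∂_1 = 5 − 4 = 1, and the invariant factors of ∂_1 are all 1, so H_0 = Z.
  H_1: rank ker ∂_1 − rank ∂_2 = (6 − 4) − 0 = 2, and there is no ∂_2, so H_1 = Z^2.

(K is a triangulation of a wedge of 2 circles.)

Hence the Betti numbers are b_0 = 1, b_1 = 2.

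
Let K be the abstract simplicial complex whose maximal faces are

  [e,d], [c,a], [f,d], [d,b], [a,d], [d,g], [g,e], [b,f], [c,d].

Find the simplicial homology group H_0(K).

H_0 ≅ Z.

Order the vertices as a < b < c < d < e < f < g. Listing each simplex with vertices in this order, K has dimension 1 with simplices:

  0-simplices (7): a, b, c, d, e, f, g
  1-simplices (9): ac, ad, bd, bf, cd, de, df, dg, eg

Hence C_0 ≅ Z^7, C_1 ≅ Z^9.

The boundary map ∂_1: C_1 → C_0 is given by ∂[p,q] = [q] − [p]. For instance
  ∂bf = f − b.
The resulting 7×9 matrix has rank 6, and its Smith normal form has invariant factors (1,1,1,1,1,1).

From H_k ≅ ker(∂_k) / im(∂_{k+1}) we obtain:

  H_0: rank C_0 − rank ∂_1 = 7 − 6 = 1, and the invariant factors of ∂_1 are all 1, so H_0 = Z.

(K is a triangulation of a wedge of 3 circles.)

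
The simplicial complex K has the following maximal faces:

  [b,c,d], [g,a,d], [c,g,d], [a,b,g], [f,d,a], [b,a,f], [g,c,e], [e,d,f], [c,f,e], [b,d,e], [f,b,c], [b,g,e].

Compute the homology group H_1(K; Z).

H_1 ≅ Z/2.

Order the vertices as a < b < c < d < e < f < g. Listing each simplex with vertices in this order, K has dimension 2 with simplices:

  0-simplices (7): a, b, c, d, e, f, g
  1-simplices (18): ab, ad, af, ag, bc, bd, be, bf, bg, cd, ce, cf, cg, de, df, dg, ef, eg
  2-simplices (12): abf, abg, adf, adg, bcd, bcf, bde, beg, cdg, cef, ceg, def

so the chain groups are C_0 ≅ Z^7, C_1 ≅ Z^18, C_2 ≅ Z^12.

Boundary ∂_1: C_1 → C_0 is given by ∂[p,q] = [q] − [p]. For instance
  ∂bg = g − b.
As a 7×18 matrix over Z this has rank 6, with invariant factors (1,1,1,1,1,1).

The boundary map ∂_2: C_2 → C_1 sends each 2-simplex [p,q,r] to [q,r] − [p,r] + [p,q]. For instance
  ∂abf = bf − af + ab,
  ∂beg = eg − bg + be.
The resulting 18×12 matrix has rank 12, and its Smith normal form has invariant factors (1,1,1,1,1,1,1,1,1,1,1,2).

Reading off H_k = ker ∂_k / im ∂_{k+1}:

  H_1: rank ker ∂_1 − rank ∂_2 = (18 − 6) − 12 = 0, and ∂_2 has invariant factor 2 > 1, so H_1 = Z/2.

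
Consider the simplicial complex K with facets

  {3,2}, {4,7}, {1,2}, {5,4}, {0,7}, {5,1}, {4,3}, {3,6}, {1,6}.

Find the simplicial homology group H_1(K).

Take the total order 0 < 1 < 2 < 3 < 4 < 5 < 6 < 7 on the vertex set. Then K (dimension 1) consists of the simplices:

  0-simplices (8): [0], [1], [2], [3], [4], [5], [6], [7]
  1-simplices (9): [0,7], [1,2], [1,5], [1,6], [2,3], [3,4], [3,6], [4,5], [4,7]

so the chain groups are C_0 ≅ Z^8, C_1 ≅ Z^9.

Boundary ∂_1: C_1 → C_0 sends each edge [p,q] (with p < q) to q − p. For instance
  ∂[2,3] = [3] − [2].
This gives a 8×9 integer matrix of rank 7; reducing to Smith normal form yields diagonal entries (1,1,1,1,1,1,1).

From H_k ≅ ker(∂_k) / im(∂_{k+1}) we obtain:

  H_1: rank ker ∂_1 − rank ∂_2 = (9 − 7) − 0 = 2, and there is no ∂_2, so H_1 ≅ Z^2.

H_1 = Z^2.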